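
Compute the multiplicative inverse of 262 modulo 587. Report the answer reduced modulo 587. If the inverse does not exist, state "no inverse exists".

Run Euclid on (587, 262):
587 = 2·262 + 63
262 = 4·63 + 10
63 = 6·10 + 3
10 = 3·3 + 1
3 = 3·1 + 0
The gcd is 1. Working backward:
1 = 10 − 3·3
1 = −3·63 + 19·10
1 = 19·262 − 79·63
1 = −79·587 + 177·262
So 262·177 ≡ 1 (mod 587).

177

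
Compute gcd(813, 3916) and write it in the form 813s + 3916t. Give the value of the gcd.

1

Repeated division:
3916 = 4×813 + 664
813 = 1×664 + 149
664 = 4×149 + 68
149 = 2×68 + 13
68 = 5×13 + 3
13 = 4×3 + 1
3 = 3×1 + 0
gcd(813, 3916) = 1.
Express as a combination:
1 = 13 − 4·3
1 = −4·68 + 21·13
1 = 21·149 − 46·68
1 = −46·664 + 205·149
1 = 205·813 − 251·664
1 = −251·3916 + 1209·813
So 1 = (-251)·3916 + (1209)·813.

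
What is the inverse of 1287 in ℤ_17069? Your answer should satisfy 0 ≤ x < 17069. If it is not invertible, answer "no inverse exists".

no inverse exists

Euclidean algorithm on 17069, 1287:
17069 = 13·1287 + 338
1287 = 3·338 + 273
338 = 1·273 + 65
273 = 4·65 + 13
65 = 5·13 + 0
gcd(1287, 17069) = 13 ≠ 1, so 1287 has no multiplicative inverse modulo 17069.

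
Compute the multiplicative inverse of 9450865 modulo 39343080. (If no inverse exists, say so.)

Compute gcd(9450865, 39343080):
39343080 = 4·9450865 + 1539620
9450865 = 6·1539620 + 213145
1539620 = 7·213145 + 47605
213145 = 4·47605 + 22725
47605 = 2·22725 + 2155
22725 = 10·2155 + 1175
2155 = 1·1175 + 980
1175 = 1·980 + 195
980 = 5·195 + 5
195 = 39·5 + 0
Since gcd = 5 > 1, 9450865 is not a unit mod 39343080.

no inverse exists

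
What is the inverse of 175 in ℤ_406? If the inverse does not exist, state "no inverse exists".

no inverse exists

Euclidean algorithm on 406, 175:
406 = 2·175 + 56
175 = 3·56 + 7
56 = 8·7 + 0
gcd(175, 406) = 7 ≠ 1, so 175 has no multiplicative inverse modulo 406.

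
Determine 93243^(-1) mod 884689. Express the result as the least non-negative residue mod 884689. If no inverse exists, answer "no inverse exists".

775634

Extended Euclidean algorithm:
884689 = 9*93243 + 45502
93243 = 2*45502 + 2239
45502 = 20*2239 + 722
2239 = 3*722 + 73
722 = 9*73 + 65
73 = 1*65 + 8
65 = 8*8 + 1
8 = 8*1 + 0
Since gcd(93243, 884689) = 1, back-substitute to write 1 as a combination:
1 = 65 − 8·8
1 = −8·73 + 9·65
1 = 9·722 − 89·73
1 = −89·2239 + 276·722
1 = 276·45502 − 5609·2239
1 = −5609·93243 + 11494·45502
1 = 11494·884689 − 109055·93243
Hence 93243⁻¹ ≡ -109055 ≡ 775634 (mod 884689).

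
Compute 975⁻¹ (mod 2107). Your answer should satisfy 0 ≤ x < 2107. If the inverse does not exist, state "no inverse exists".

1852

Run Euclid on (2107, 975):
2107 = 2·975 + 157
975 = 6·157 + 33
157 = 4·33 + 25
33 = 1·25 + 8
25 = 3·8 + 1
8 = 8·1 + 0
The gcd is 1. Working backward:
1 = 25 − 3·8
1 = −3·33 + 4·25
1 = 4·157 − 19·33
1 = −19·975 + 118·157
1 = 118·2107 − 255·975
So 975·(-255) ≡ 1 (mod 2107), and -255 ≡ 1852 (mod 2107).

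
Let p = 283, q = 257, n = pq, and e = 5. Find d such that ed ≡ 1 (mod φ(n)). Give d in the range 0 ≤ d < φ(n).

28877

φ(n) = (p−1)(q−1) = 282·256 = 72192.
Need d with 5·d ≡ 1 (mod 72192). Apply the extended Euclidean algorithm:
72192 = 14438×5 + 2
5 = 2×2 + 1
2 = 2×1 + 0
Back-substitute:
1 = 5 − 2·2
1 = −2·72192 + 28877·5
So 5·28877 ≡ 1 (mod 72192), hence d = 28877.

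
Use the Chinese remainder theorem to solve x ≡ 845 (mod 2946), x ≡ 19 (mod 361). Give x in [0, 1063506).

Write x = 845 + 2946·k. Then 2946·k ≡ 19 − 845 ≡ 257 (mod 361).
Need 2946⁻¹ mod 361. Extended Euclid on (361, 58):
361 = 6·58 + 13
58 = 4·13 + 6
13 = 2·6 + 1
6 = 6·1 + 0
Back-substitute:
1 = 13 − 2·6
1 = −2·58 + 9·13
1 = 9·361 − 56·58
2946⁻¹ ≡ 305 (mod 361), so k ≡ 305·257 ≡ 48 (mod 361).
x = 845 + 2946·48 = 142253.

142253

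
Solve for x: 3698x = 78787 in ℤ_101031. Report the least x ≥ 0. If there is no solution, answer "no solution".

74852

First find gcd(3698, 101031):
101031 = 27*3698 + 1185
3698 = 3*1185 + 143
1185 = 8*143 + 41
143 = 3*41 + 20
41 = 2*20 + 1
20 = 20*1 + 0
gcd = 1, so a unique solution mod 101031 exists.
Back-substitute for the Bézout coefficients:
1 = 41 − 2·20
1 = −2·143 + 7·41
1 = 7·1185 − 58·143
1 = −58·3698 + 181·1185
1 = 181·101031 − 4945·3698
So 3698·(-4945) ≡ 1 (mod 101031), giving 3698⁻¹ ≡ 96086.
x ≡ 3698⁻¹·78787 ≡ 96086·78787 ≡ 74852 (mod 101031).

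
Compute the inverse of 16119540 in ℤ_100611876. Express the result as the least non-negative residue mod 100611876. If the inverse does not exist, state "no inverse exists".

no inverse exists

Compute gcd(16119540, 100611876):
100611876 = 6×16119540 + 3894636
16119540 = 4×3894636 + 540996
3894636 = 7×540996 + 107664
540996 = 5×107664 + 2676
107664 = 40×2676 + 624
2676 = 4×624 + 180
624 = 3×180 + 84
180 = 2×84 + 12
84 = 7×12 + 0
gcd(16119540, 100611876) = 12 ≠ 1, so 16119540 has no multiplicative inverse modulo 100611876.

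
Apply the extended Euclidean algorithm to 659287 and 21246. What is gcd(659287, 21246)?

1

Apply Euclid's algorithm to 659287 and 21246:
659287 = 31*21246 + 661
21246 = 32*661 + 94
661 = 7*94 + 3
94 = 31*3 + 1
3 = 3*1 + 0
gcd(659287, 21246) = 1.
Working backward:
1 = 94 − 31·3
1 = −31·661 + 218·94
1 = 218·21246 − 7007·661
1 = −7007·659287 + 217435·21246
So 1 = (-7007)·659287 + (217435)·21246.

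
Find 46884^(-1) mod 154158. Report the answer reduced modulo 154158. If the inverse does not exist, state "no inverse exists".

Euclidean algorithm on 154158, 46884:
154158 = 3·46884 + 13506
46884 = 3·13506 + 6366
13506 = 2·6366 + 774
6366 = 8·774 + 174
774 = 4·174 + 78
174 = 2·78 + 18
78 = 4·18 + 6
18 = 3·6 + 0
gcd(46884, 154158) = 6 ≠ 1, so 46884 has no multiplicative inverse modulo 154158.

no inverse exists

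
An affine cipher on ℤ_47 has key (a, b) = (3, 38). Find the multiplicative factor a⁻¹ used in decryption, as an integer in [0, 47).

16

Apply the Euclidean algorithm to 47 and 3:
47 = 15×3 + 2
3 = 1×2 + 1
2 = 2×1 + 0
Since gcd(3, 47) = 1, back-substitute to write 1 as a combination:
1 = 3 − 2
1 = −47 + 16·3
So 3·16 ≡ 1 (mod 47).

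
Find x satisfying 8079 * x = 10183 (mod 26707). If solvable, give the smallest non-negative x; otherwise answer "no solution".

First find gcd(8079, 26707):
26707 = 3*8079 + 2470
8079 = 3*2470 + 669
2470 = 3*669 + 463
669 = 1*463 + 206
463 = 2*206 + 51
206 = 4*51 + 2
51 = 25*2 + 1
2 = 2*1 + 0
gcd = 1, so a unique solution mod 26707 exists.
Back-substitute for the Bézout coefficients:
1 = 51 − 25·2
1 = −25·206 + 101·51
1 = 101·463 − 227·206
1 = −227·669 + 328·463
1 = 328·2470 − 1211·669
1 = −1211·8079 + 3961·2470
1 = 3961·26707 − 13094·8079
So 8079·(-13094) ≡ 1 (mod 26707), giving 8079⁻¹ ≡ 13613.
x ≡ 8079⁻¹·10183 ≡ 13613·10183 ≡ 11849 (mod 26707).

11849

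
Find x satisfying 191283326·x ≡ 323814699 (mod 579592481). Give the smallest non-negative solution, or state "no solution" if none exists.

19267120

First find gcd(191283326, 579592481):
579592481 = 3·191283326 + 5742503
191283326 = 33·5742503 + 1780727
5742503 = 3·1780727 + 400322
1780727 = 4·400322 + 179439
400322 = 2·179439 + 41444
179439 = 4·41444 + 13663
41444 = 3·13663 + 455
13663 = 30·455 + 13
455 = 35·13 + 0
gcd = 13 and 13 | 323814699, so solutions exist. Divide through by 13: 14714102x ≡ 24908823 (mod 44584037).
Now find 14714102⁻¹ mod 44584037:
44584037 = 3×14714102 + 441731
14714102 = 33×441731 + 136979
441731 = 3×136979 + 30794
136979 = 4×30794 + 13803
30794 = 2×13803 + 3188
13803 = 4×3188 + 1051
3188 = 3×1051 + 35
1051 = 30×35 + 1
35 = 35×1 + 0
Back-substitute:
1 = 1051 − 30·35
1 = −30·3188 + 91·1051
1 = 91·13803 − 394·3188
1 = −394·30794 + 879·13803
1 = 879·136979 − 3910·30794
1 = −3910·441731 + 12609·136979
1 = 12609·14714102 − 420007·441731
1 = −420007·44584037 + 1272630·14714102
So 14714102⁻¹ ≡ 1272630 (mod 44584037).
Then x ≡ 1272630·24908823 ≡ 19267120 (mod 44584037); the smallest non-negative solution is x = 19267120.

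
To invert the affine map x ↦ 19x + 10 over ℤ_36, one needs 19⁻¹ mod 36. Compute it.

19

Apply the Euclidean algorithm to 36 and 19:
36 = 1*19 + 17
19 = 1*17 + 2
17 = 8*2 + 1
2 = 2*1 + 0
gcd = 1, so the inverse exists. Back-substitute:
1 = 17 − 8·2
1 = −8·19 + 9·17
1 = 9·36 − 17·19
So 19·(-17) ≡ 1 (mod 36), and -17 ≡ 19 (mod 36).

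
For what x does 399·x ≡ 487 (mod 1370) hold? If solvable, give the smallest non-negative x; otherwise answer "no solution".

First find gcd(399, 1370):
1370 = 3×399 + 173
399 = 2×173 + 53
173 = 3×53 + 14
53 = 3×14 + 11
14 = 1×11 + 3
11 = 3×3 + 2
3 = 1×2 + 1
2 = 2×1 + 0
gcd = 1, so a unique solution mod 1370 exists.
Back-substitute for the Bézout coefficients:
1 = 3 − 2
1 = −11 + 4·3
1 = 4·14 − 5·11
1 = −5·53 + 19·14
1 = 19·173 − 62·53
1 = −62·399 + 143·173
1 = 143·1370 − 491·399
So 399·(-491) ≡ 1 (mod 1370), giving 399⁻¹ ≡ 879.
x ≡ 399⁻¹·487 ≡ 879·487 ≡ 633 (mod 1370).

633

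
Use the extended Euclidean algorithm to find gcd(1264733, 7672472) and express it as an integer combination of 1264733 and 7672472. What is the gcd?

1

Euclidean algorithm:
7672472 = 6*1264733 + 84074
1264733 = 15*84074 + 3623
84074 = 23*3623 + 745
3623 = 4*745 + 643
745 = 1*643 + 102
643 = 6*102 + 31
102 = 3*31 + 9
31 = 3*9 + 4
9 = 2*4 + 1
4 = 4*1 + 0
gcd(1264733, 7672472) = 1.
Express as a combination:
1 = 9 − 2·4
1 = −2·31 + 7·9
1 = 7·102 − 23·31
1 = −23·643 + 145·102
1 = 145·745 − 168·643
1 = −168·3623 + 817·745
1 = 817·84074 − 18959·3623
1 = −18959·1264733 + 285202·84074
1 = 285202·7672472 − 1730171·1264733
So 1 = (285202)·7672472 + (-1730171)·1264733.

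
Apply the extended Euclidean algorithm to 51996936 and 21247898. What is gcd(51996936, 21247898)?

2

Apply Euclid's algorithm to 51996936 and 21247898:
51996936 = 2×21247898 + 9501140
21247898 = 2×9501140 + 2245618
9501140 = 4×2245618 + 518668
2245618 = 4×518668 + 170946
518668 = 3×170946 + 5830
170946 = 29×5830 + 1876
5830 = 3×1876 + 202
1876 = 9×202 + 58
202 = 3×58 + 28
58 = 2×28 + 2
28 = 14×2 + 0
gcd(51996936, 21247898) = 2.
Express as a combination:
2 = 58 − 2·28
2 = −2·202 + 7·58
2 = 7·1876 − 65·202
2 = −65·5830 + 202·1876
2 = 202·170946 − 5923·5830
2 = −5923·518668 + 17971·170946
2 = 17971·2245618 − 77807·518668
2 = −77807·9501140 + 329199·2245618
2 = 329199·21247898 − 736205·9501140
2 = −736205·51996936 + 1801609·21247898
So 2 = (-736205)·51996936 + (1801609)·21247898.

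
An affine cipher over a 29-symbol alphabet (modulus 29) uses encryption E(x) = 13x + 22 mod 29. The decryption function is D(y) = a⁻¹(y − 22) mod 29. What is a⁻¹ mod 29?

9

Run Euclid on (29, 13):
29 = 2×13 + 3
13 = 4×3 + 1
3 = 3×1 + 0
gcd = 1, so the inverse exists. Back-substitute:
1 = 13 − 4·3
1 = −4·29 + 9·13
So 13·9 ≡ 1 (mod 29).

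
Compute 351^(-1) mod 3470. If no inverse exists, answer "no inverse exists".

Extended Euclidean algorithm:
3470 = 9*351 + 311
351 = 1*311 + 40
311 = 7*40 + 31
40 = 1*31 + 9
31 = 3*9 + 4
9 = 2*4 + 1
4 = 4*1 + 0
Since gcd(351, 3470) = 1, back-substitute to write 1 as a combination:
1 = 9 − 2·4
1 = −2·31 + 7·9
1 = 7·40 − 9·31
1 = −9·311 + 70·40
1 = 70·351 − 79·311
1 = −79·3470 + 781·351
So 351·781 ≡ 1 (mod 3470).

781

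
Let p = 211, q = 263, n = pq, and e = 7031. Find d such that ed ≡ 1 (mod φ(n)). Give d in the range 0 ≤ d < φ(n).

21551

φ(n) = (p−1)(q−1) = 210·262 = 55020.
Need d with 7031·d ≡ 1 (mod 55020). Apply the extended Euclidean algorithm:
55020 = 7*7031 + 5803
7031 = 1*5803 + 1228
5803 = 4*1228 + 891
1228 = 1*891 + 337
891 = 2*337 + 217
337 = 1*217 + 120
217 = 1*120 + 97
120 = 1*97 + 23
97 = 4*23 + 5
23 = 4*5 + 3
5 = 1*3 + 2
3 = 1*2 + 1
2 = 2*1 + 0
Back-substitute:
1 = 3 − 2
1 = −5 + 2·3
1 = 2·23 − 9·5
1 = −9·97 + 38·23
1 = 38·120 − 47·97
1 = −47·217 + 85·120
1 = 85·337 − 132·217
1 = −132·891 + 349·337
1 = 349·1228 − 481·891
1 = −481·5803 + 2273·1228
1 = 2273·7031 − 2754·5803
1 = −2754·55020 + 21551·7031
So 7031·21551 ≡ 1 (mod 55020), hence d = 21551.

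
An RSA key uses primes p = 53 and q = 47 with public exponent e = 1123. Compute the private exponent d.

φ(n) = (p−1)(q−1) = 52·46 = 2392.
Need d with 1123·d ≡ 1 (mod 2392). Apply the extended Euclidean algorithm:
2392 = 2·1123 + 146
1123 = 7·146 + 101
146 = 1·101 + 45
101 = 2·45 + 11
45 = 4·11 + 1
11 = 11·1 + 0
Back-substitute:
1 = 45 − 4·11
1 = −4·101 + 9·45
1 = 9·146 − 13·101
1 = −13·1123 + 100·146
1 = 100·2392 − 213·1123
So 1123·(-213) ≡ 1 (mod 2392), hence d ≡ -213 ≡ 2179 (mod 2392).

2179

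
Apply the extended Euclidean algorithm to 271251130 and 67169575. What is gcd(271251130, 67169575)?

5

Repeated division:
271251130 = 4*67169575 + 2572830
67169575 = 26*2572830 + 275995
2572830 = 9*275995 + 88875
275995 = 3*88875 + 9370
88875 = 9*9370 + 4545
9370 = 2*4545 + 280
4545 = 16*280 + 65
280 = 4*65 + 20
65 = 3*20 + 5
20 = 4*5 + 0
gcd(271251130, 67169575) = 5.
Express as a combination:
5 = 65 − 3·20
5 = −3·280 + 13·65
5 = 13·4545 − 211·280
5 = −211·9370 + 435·4545
5 = 435·88875 − 4126·9370
5 = −4126·275995 + 12813·88875
5 = 12813·2572830 − 119443·275995
5 = −119443·67169575 + 3118331·2572830
5 = 3118331·271251130 − 12592767·67169575
So 5 = (3118331)·271251130 + (-12592767)·67169575.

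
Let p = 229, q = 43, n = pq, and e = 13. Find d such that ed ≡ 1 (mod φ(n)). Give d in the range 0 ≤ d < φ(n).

φ(n) = (p−1)(q−1) = 228·42 = 9576.
Need d with 13·d ≡ 1 (mod 9576). Apply the extended Euclidean algorithm:
9576 = 736·13 + 8
13 = 1·8 + 5
8 = 1·5 + 3
5 = 1·3 + 2
3 = 1·2 + 1
2 = 2·1 + 0
Back-substitute:
1 = 3 − 2
1 = −5 + 2·3
1 = 2·8 − 3·5
1 = −3·13 + 5·8
1 = 5·9576 − 3683·13
So 13·(-3683) ≡ 1 (mod 9576), hence d ≡ -3683 ≡ 5893 (mod 9576).

5893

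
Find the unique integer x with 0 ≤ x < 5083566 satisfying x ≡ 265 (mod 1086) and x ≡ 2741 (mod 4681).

601909

Write x = 265 + 1086·k. Then 1086·k ≡ 2741 − 265 ≡ 2476 (mod 4681).
Need 1086⁻¹ mod 4681. Extended Euclid on (4681, 1086):
4681 = 4*1086 + 337
1086 = 3*337 + 75
337 = 4*75 + 37
75 = 2*37 + 1
37 = 37*1 + 0
Back-substitute:
1 = 75 − 2·37
1 = −2·337 + 9·75
1 = 9·1086 − 29·337
1 = −29·4681 + 125·1086
1086⁻¹ ≡ 125 (mod 4681), so k ≡ 125·2476 ≡ 554 (mod 4681).
x = 265 + 1086·554 = 601909.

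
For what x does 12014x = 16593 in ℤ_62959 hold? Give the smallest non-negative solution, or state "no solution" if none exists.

First find gcd(12014, 62959):
62959 = 5×12014 + 2889
12014 = 4×2889 + 458
2889 = 6×458 + 141
458 = 3×141 + 35
141 = 4×35 + 1
35 = 35×1 + 0
gcd = 1, so a unique solution mod 62959 exists.
Back-substitute for the Bézout coefficients:
1 = 141 − 4·35
1 = −4·458 + 13·141
1 = 13·2889 − 82·458
1 = −82·12014 + 341·2889
1 = 341·62959 − 1787·12014
So 12014·(-1787) ≡ 1 (mod 62959), giving 12014⁻¹ ≡ 61172.
x ≡ 12014⁻¹·16593 ≡ 61172·16593 ≡ 1998 (mod 62959).

1998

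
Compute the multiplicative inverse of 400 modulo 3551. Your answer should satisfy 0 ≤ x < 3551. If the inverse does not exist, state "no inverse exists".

435

Run Euclid on (3551, 400):
3551 = 8*400 + 351
400 = 1*351 + 49
351 = 7*49 + 8
49 = 6*8 + 1
8 = 8*1 + 0
gcd = 1, so the inverse exists. Back-substitute:
1 = 49 − 6·8
1 = −6·351 + 43·49
1 = 43·400 − 49·351
1 = −49·3551 + 435·400
So 400·435 ≡ 1 (mod 3551).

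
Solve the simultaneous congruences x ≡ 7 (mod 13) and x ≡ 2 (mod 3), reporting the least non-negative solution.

Write x = 7 + 13·k. Then 13·k ≡ 2 − 7 ≡ 1 (mod 3).
Need 13⁻¹ mod 3. Extended Euclid on (3, 1):
3 = 3×1 + 0
13⁻¹ ≡ 1 (mod 3), so k ≡ 1·1 ≡ 1 (mod 3).
x = 7 + 13·1 = 20.

20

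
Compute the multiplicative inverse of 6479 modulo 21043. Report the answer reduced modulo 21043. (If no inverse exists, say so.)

Compute gcd(6479, 21043):
21043 = 3×6479 + 1606
6479 = 4×1606 + 55
1606 = 29×55 + 11
55 = 5×11 + 0
Since gcd = 11 > 1, 6479 is not a unit mod 21043.

no inverse exists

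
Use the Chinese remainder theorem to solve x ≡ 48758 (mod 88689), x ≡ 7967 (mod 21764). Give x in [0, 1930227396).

Write x = 48758 + 88689·k. Then 88689·k ≡ 7967 − 48758 ≡ 2737 (mod 21764).
Need 88689⁻¹ mod 21764. Extended Euclid on (21764, 1633):
21764 = 13·1633 + 535
1633 = 3·535 + 28
535 = 19·28 + 3
28 = 9·3 + 1
3 = 3·1 + 0
Back-substitute:
1 = 28 − 9·3
1 = −9·535 + 172·28
1 = 172·1633 − 525·535
1 = −525·21764 + 6997·1633
88689⁻¹ ≡ 6997 (mod 21764), so k ≡ 6997·2737 ≡ 20233 (mod 21764).
x = 48758 + 88689·20233 = 1794493295.

1794493295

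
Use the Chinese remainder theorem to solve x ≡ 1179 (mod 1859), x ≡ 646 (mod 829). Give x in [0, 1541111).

Write x = 1179 + 1859·k. Then 1859·k ≡ 646 − 1179 ≡ 296 (mod 829).
Need 1859⁻¹ mod 829. Extended Euclid on (829, 201):
829 = 4·201 + 25
201 = 8·25 + 1
25 = 25·1 + 0
Back-substitute:
1 = 201 − 8·25
1 = −8·829 + 33·201
1859⁻¹ ≡ 33 (mod 829), so k ≡ 33·296 ≡ 649 (mod 829).
x = 1179 + 1859·649 = 1207670.

1207670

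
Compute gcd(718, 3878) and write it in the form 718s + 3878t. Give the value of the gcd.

Euclidean algorithm:
3878 = 5·718 + 288
718 = 2·288 + 142
288 = 2·142 + 4
142 = 35·4 + 2
4 = 2·2 + 0
gcd(718, 3878) = 2.
Express as a combination:
2 = 142 − 35·4
2 = −35·288 + 71·142
2 = 71·718 − 177·288
2 = −177·3878 + 956·718
So 2 = (-177)·3878 + (956)·718.

2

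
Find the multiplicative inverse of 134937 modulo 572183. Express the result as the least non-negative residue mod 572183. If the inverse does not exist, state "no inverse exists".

504142

gcd(572183, 134937) by repeated division:
572183 = 4×134937 + 32435
134937 = 4×32435 + 5197
32435 = 6×5197 + 1253
5197 = 4×1253 + 185
1253 = 6×185 + 143
185 = 1×143 + 42
143 = 3×42 + 17
42 = 2×17 + 8
17 = 2×8 + 1
8 = 8×1 + 0
Since gcd(134937, 572183) = 1, back-substitute to write 1 as a combination:
1 = 17 − 2·8
1 = −2·42 + 5·17
1 = 5·143 − 17·42
1 = −17·185 + 22·143
1 = 22·1253 − 149·185
1 = −149·5197 + 618·1253
1 = 618·32435 − 3857·5197
1 = −3857·134937 + 16046·32435
1 = 16046·572183 − 68041·134937
Thus 134937·(-68041) ≡ 1 (mod 572183); reducing, -68041 mod 572183 = 504142.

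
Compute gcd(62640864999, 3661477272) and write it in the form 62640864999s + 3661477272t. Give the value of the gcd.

9

Euclidean algorithm:
62640864999 = 17·3661477272 + 395751375
3661477272 = 9·395751375 + 99714897
395751375 = 3·99714897 + 96606684
99714897 = 1·96606684 + 3108213
96606684 = 31·3108213 + 252081
3108213 = 12·252081 + 83241
252081 = 3·83241 + 2358
83241 = 35·2358 + 711
2358 = 3·711 + 225
711 = 3·225 + 36
225 = 6·36 + 9
36 = 4·9 + 0
gcd(62640864999, 3661477272) = 9.
Express as a combination:
9 = 225 − 6·36
9 = −6·711 + 19·225
9 = 19·2358 − 63·711
9 = −63·83241 + 2224·2358
9 = 2224·252081 − 6735·83241
9 = −6735·3108213 + 83044·252081
9 = 83044·96606684 − 2581099·3108213
9 = −2581099·99714897 + 2664143·96606684
9 = 2664143·395751375 − 10573528·99714897
9 = −10573528·3661477272 + 97825895·395751375
9 = 97825895·62640864999 − 1673613743·3661477272
So 9 = (97825895)·62640864999 + (-1673613743)·3661477272.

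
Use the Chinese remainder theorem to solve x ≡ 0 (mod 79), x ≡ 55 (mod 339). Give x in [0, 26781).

19039

Write x = 0 + 79·k. Then 79·k ≡ 55 − 0 ≡ 55 (mod 339).
Need 79⁻¹ mod 339. Extended Euclid on (339, 79):
339 = 4*79 + 23
79 = 3*23 + 10
23 = 2*10 + 3
10 = 3*3 + 1
3 = 3*1 + 0
Back-substitute:
1 = 10 − 3·3
1 = −3·23 + 7·10
1 = 7·79 − 24·23
1 = −24·339 + 103·79
79⁻¹ ≡ 103 (mod 339), so k ≡ 103·55 ≡ 241 (mod 339).
x = 0 + 79·241 = 19039.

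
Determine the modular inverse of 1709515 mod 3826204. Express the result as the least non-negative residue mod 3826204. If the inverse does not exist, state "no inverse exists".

gcd(3826204, 1709515) by repeated division:
3826204 = 2×1709515 + 407174
1709515 = 4×407174 + 80819
407174 = 5×80819 + 3079
80819 = 26×3079 + 765
3079 = 4×765 + 19
765 = 40×19 + 5
19 = 3×5 + 4
5 = 1×4 + 1
4 = 4×1 + 0
Since gcd(1709515, 3826204) = 1, back-substitute to write 1 as a combination:
1 = 5 − 4
1 = −19 + 4·5
1 = 4·765 − 161·19
1 = −161·3079 + 648·765
1 = 648·80819 − 17009·3079
1 = −17009·407174 + 85693·80819
1 = 85693·1709515 − 359781·407174
1 = −359781·3826204 + 805255·1709515
So 1709515·805255 ≡ 1 (mod 3826204).

805255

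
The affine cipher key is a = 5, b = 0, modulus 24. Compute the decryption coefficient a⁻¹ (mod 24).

Apply the Euclidean algorithm to 24 and 5:
24 = 4×5 + 4
5 = 1×4 + 1
4 = 4×1 + 0
gcd = 1, so the inverse exists. Back-substitute:
1 = 5 − 4
1 = −24 + 5·5
So 5·5 ≡ 1 (mod 24).

5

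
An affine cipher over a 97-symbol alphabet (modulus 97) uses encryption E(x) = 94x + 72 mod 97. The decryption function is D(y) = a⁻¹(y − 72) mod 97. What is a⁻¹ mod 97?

Run Euclid on (97, 94):
97 = 1·94 + 3
94 = 31·3 + 1
3 = 3·1 + 0
The gcd is 1. Working backward:
1 = 94 − 31·3
1 = −31·97 + 32·94
So 94·32 ≡ 1 (mod 97).

32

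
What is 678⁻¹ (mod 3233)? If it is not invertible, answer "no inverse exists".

gcd(3233, 678) by repeated division:
3233 = 4×678 + 521
678 = 1×521 + 157
521 = 3×157 + 50
157 = 3×50 + 7
50 = 7×7 + 1
7 = 7×1 + 0
The gcd is 1. Working backward:
1 = 50 − 7·7
1 = −7·157 + 22·50
1 = 22·521 − 73·157
1 = −73·678 + 95·521
1 = 95·3233 − 453·678
Thus 678·(-453) ≡ 1 (mod 3233); reducing, -453 mod 3233 = 2780.

2780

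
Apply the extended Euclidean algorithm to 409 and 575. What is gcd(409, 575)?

1

Repeated division:
575 = 1×409 + 166
409 = 2×166 + 77
166 = 2×77 + 12
77 = 6×12 + 5
12 = 2×5 + 2
5 = 2×2 + 1
2 = 2×1 + 0
gcd(409, 575) = 1.
Working backward:
1 = 5 − 2·2
1 = −2·12 + 5·5
1 = 5·77 − 32·12
1 = −32·166 + 69·77
1 = 69·409 − 170·166
1 = −170·575 + 239·409
So 1 = (-170)·575 + (239)·409.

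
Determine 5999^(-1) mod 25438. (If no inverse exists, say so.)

no inverse exists

Euclidean algorithm on 25438, 5999:
25438 = 4×5999 + 1442
5999 = 4×1442 + 231
1442 = 6×231 + 56
231 = 4×56 + 7
56 = 8×7 + 0
gcd(5999, 25438) = 7 ≠ 1, so 5999 has no multiplicative inverse modulo 25438.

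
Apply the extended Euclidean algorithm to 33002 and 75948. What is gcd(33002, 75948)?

Repeated division:
75948 = 2*33002 + 9944
33002 = 3*9944 + 3170
9944 = 3*3170 + 434
3170 = 7*434 + 132
434 = 3*132 + 38
132 = 3*38 + 18
38 = 2*18 + 2
18 = 9*2 + 0
gcd(33002, 75948) = 2.
Express as a combination:
2 = 38 − 2·18
2 = −2·132 + 7·38
2 = 7·434 − 23·132
2 = −23·3170 + 168·434
2 = 168·9944 − 527·3170
2 = −527·33002 + 1749·9944
2 = 1749·75948 − 4025·33002
So 2 = (1749)·75948 + (-4025)·33002.

2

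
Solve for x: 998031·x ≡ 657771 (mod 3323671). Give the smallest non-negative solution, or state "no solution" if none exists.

First find gcd(998031, 3323671):
3323671 = 3×998031 + 329578
998031 = 3×329578 + 9297
329578 = 35×9297 + 4183
9297 = 2×4183 + 931
4183 = 4×931 + 459
931 = 2×459 + 13
459 = 35×13 + 4
13 = 3×4 + 1
4 = 4×1 + 0
gcd = 1, so a unique solution mod 3323671 exists.
Back-substitute for the Bézout coefficients:
1 = 13 − 3·4
1 = −3·459 + 106·13
1 = 106·931 − 215·459
1 = −215·4183 + 966·931
1 = 966·9297 − 2147·4183
1 = −2147·329578 + 76111·9297
1 = 76111·998031 − 230480·329578
1 = −230480·3323671 + 767551·998031
So 998031·(767551) ≡ 1 (mod 3323671), giving 998031⁻¹ ≡ 767551.
x ≡ 998031⁻¹·657771 ≡ 767551·657771 ≡ 516579 (mod 3323671).

516579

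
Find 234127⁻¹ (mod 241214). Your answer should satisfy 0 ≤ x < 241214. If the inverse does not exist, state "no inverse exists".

166777

Apply the Euclidean algorithm to 241214 and 234127:
241214 = 1×234127 + 7087
234127 = 33×7087 + 256
7087 = 27×256 + 175
256 = 1×175 + 81
175 = 2×81 + 13
81 = 6×13 + 3
13 = 4×3 + 1
3 = 3×1 + 0
gcd = 1, so the inverse exists. Back-substitute:
1 = 13 − 4·3
1 = −4·81 + 25·13
1 = 25·175 − 54·81
1 = −54·256 + 79·175
1 = 79·7087 − 2187·256
1 = −2187·234127 + 72250·7087
1 = 72250·241214 − 74437·234127
Thus 234127·(-74437) ≡ 1 (mod 241214); reducing, -74437 mod 241214 = 166777.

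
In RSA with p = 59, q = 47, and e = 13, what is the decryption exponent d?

φ(n) = (p−1)(q−1) = 58·46 = 2668.
Need d with 13·d ≡ 1 (mod 2668). Apply the extended Euclidean algorithm:
2668 = 205×13 + 3
13 = 4×3 + 1
3 = 3×1 + 0
Back-substitute:
1 = 13 − 4·3
1 = −4·2668 + 821·13
So 13·821 ≡ 1 (mod 2668), hence d = 821.

821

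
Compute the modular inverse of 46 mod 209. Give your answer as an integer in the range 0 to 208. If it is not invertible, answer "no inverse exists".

50

gcd(209, 46) by repeated division:
209 = 4×46 + 25
46 = 1×25 + 21
25 = 1×21 + 4
21 = 5×4 + 1
4 = 4×1 + 0
The gcd is 1. Working backward:
1 = 21 − 5·4
1 = −5·25 + 6·21
1 = 6·46 − 11·25
1 = −11·209 + 50·46
So 46·50 ≡ 1 (mod 209).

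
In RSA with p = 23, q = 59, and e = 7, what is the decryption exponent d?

φ(n) = (p−1)(q−1) = 22·58 = 1276.
Need d with 7·d ≡ 1 (mod 1276). Apply the extended Euclidean algorithm:
1276 = 182·7 + 2
7 = 3·2 + 1
2 = 2·1 + 0
Back-substitute:
1 = 7 − 3·2
1 = −3·1276 + 547·7
So 7·547 ≡ 1 (mod 1276), hence d = 547.

547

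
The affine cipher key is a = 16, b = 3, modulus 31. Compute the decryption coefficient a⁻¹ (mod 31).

gcd(31, 16) by repeated division:
31 = 1·16 + 15
16 = 1·15 + 1
15 = 15·1 + 0
Since gcd(16, 31) = 1, back-substitute to write 1 as a combination:
1 = 16 − 15
1 = −31 + 2·16
So 16·2 ≡ 1 (mod 31).

2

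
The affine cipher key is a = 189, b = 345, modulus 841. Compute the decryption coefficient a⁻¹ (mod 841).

Run Euclid on (841, 189):
841 = 4*189 + 85
189 = 2*85 + 19
85 = 4*19 + 9
19 = 2*9 + 1
9 = 9*1 + 0
gcd = 1, so the inverse exists. Back-substitute:
1 = 19 − 2·9
1 = −2·85 + 9·19
1 = 9·189 − 20·85
1 = −20·841 + 89·189
So 189·89 ≡ 1 (mod 841).

89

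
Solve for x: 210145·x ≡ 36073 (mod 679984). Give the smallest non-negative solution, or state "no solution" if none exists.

464345

First find gcd(210145, 679984):
679984 = 3·210145 + 49549
210145 = 4·49549 + 11949
49549 = 4·11949 + 1753
11949 = 6·1753 + 1431
1753 = 1·1431 + 322
1431 = 4·322 + 143
322 = 2·143 + 36
143 = 3·36 + 35
36 = 1·35 + 1
35 = 35·1 + 0
gcd = 1, so a unique solution mod 679984 exists.
Back-substitute for the Bézout coefficients:
1 = 36 − 35
1 = −143 + 4·36
1 = 4·322 − 9·143
1 = −9·1431 + 40·322
1 = 40·1753 − 49·1431
1 = −49·11949 + 334·1753
1 = 334·49549 − 1385·11949
1 = −1385·210145 + 5874·49549
1 = 5874·679984 − 19007·210145
So 210145·(-19007) ≡ 1 (mod 679984), giving 210145⁻¹ ≡ 660977.
x ≡ 210145⁻¹·36073 ≡ 660977·36073 ≡ 464345 (mod 679984).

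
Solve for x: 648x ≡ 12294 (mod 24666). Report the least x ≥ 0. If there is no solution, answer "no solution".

First find gcd(648, 24666):
24666 = 38×648 + 42
648 = 15×42 + 18
42 = 2×18 + 6
18 = 3×6 + 0
gcd = 6 and 6 | 12294, so solutions exist. Divide through by 6: 108x ≡ 2049 (mod 4111).
Now find 108⁻¹ mod 4111:
4111 = 38·108 + 7
108 = 15·7 + 3
7 = 2·3 + 1
3 = 3·1 + 0
Back-substitute:
1 = 7 − 2·3
1 = −2·108 + 31·7
1 = 31·4111 − 1180·108
So 108·(-1180) ≡ 1 (mod 4111), i.e. 108⁻¹ ≡ 2931.
Then x ≡ 2931·2049 ≡ 3559 (mod 4111); the smallest non-negative solution is x = 3559.

3559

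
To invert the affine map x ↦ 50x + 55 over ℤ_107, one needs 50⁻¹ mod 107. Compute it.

Extended Euclidean algorithm:
107 = 2*50 + 7
50 = 7*7 + 1
7 = 7*1 + 0
gcd = 1, so the inverse exists. Back-substitute:
1 = 50 − 7·7
1 = −7·107 + 15·50
So 50·15 ≡ 1 (mod 107).

15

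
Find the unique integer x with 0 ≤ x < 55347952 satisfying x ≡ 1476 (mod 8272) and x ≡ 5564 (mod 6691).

44273220

Write x = 1476 + 8272·k. Then 8272·k ≡ 5564 − 1476 ≡ 4088 (mod 6691).
Need 8272⁻¹ mod 6691. Extended Euclid on (6691, 1581):
6691 = 4×1581 + 367
1581 = 4×367 + 113
367 = 3×113 + 28
113 = 4×28 + 1
28 = 28×1 + 0
Back-substitute:
1 = 113 − 4·28
1 = −4·367 + 13·113
1 = 13·1581 − 56·367
1 = −56·6691 + 237·1581
8272⁻¹ ≡ 237 (mod 6691), so k ≡ 237·4088 ≡ 5352 (mod 6691).
x = 1476 + 8272·5352 = 44273220.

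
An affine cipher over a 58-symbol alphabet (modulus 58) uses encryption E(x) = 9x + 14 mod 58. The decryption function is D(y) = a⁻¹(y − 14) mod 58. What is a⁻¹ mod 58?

Apply the Euclidean algorithm to 58 and 9:
58 = 6·9 + 4
9 = 2·4 + 1
4 = 4·1 + 0
The gcd is 1. Working backward:
1 = 9 − 2·4
1 = −2·58 + 13·9
So 9·13 ≡ 1 (mod 58).

13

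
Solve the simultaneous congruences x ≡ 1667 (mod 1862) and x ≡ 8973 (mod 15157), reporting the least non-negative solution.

17318267

Write x = 1667 + 1862·k. Then 1862·k ≡ 8973 − 1667 ≡ 7306 (mod 15157).
Need 1862⁻¹ mod 15157. Extended Euclid on (15157, 1862):
15157 = 8·1862 + 261
1862 = 7·261 + 35
261 = 7·35 + 16
35 = 2·16 + 3
16 = 5·3 + 1
3 = 3·1 + 0
Back-substitute:
1 = 16 − 5·3
1 = −5·35 + 11·16
1 = 11·261 − 82·35
1 = −82·1862 + 585·261
1 = 585·15157 − 4762·1862
1862⁻¹ ≡ 10395 (mod 15157), so k ≡ 10395·7306 ≡ 9300 (mod 15157).
x = 1667 + 1862·9300 = 17318267.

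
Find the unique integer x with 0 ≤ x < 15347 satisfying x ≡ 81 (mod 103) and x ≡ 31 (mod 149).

Write x = 81 + 103·k. Then 103·k ≡ 31 − 81 ≡ 99 (mod 149).
Need 103⁻¹ mod 149. Extended Euclid on (149, 103):
149 = 1×103 + 46
103 = 2×46 + 11
46 = 4×11 + 2
11 = 5×2 + 1
2 = 2×1 + 0
Back-substitute:
1 = 11 − 5·2
1 = −5·46 + 21·11
1 = 21·103 − 47·46
1 = −47·149 + 68·103
103⁻¹ ≡ 68 (mod 149), so k ≡ 68·99 ≡ 27 (mod 149).
x = 81 + 103·27 = 2862.

2862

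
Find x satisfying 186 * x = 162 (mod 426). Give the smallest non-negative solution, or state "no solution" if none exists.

First find gcd(186, 426):
426 = 2·186 + 54
186 = 3·54 + 24
54 = 2·24 + 6
24 = 4·6 + 0
gcd = 6 and 6 | 162, so solutions exist. Divide through by 6: 31x ≡ 27 (mod 71).
Now find 31⁻¹ mod 71:
71 = 2×31 + 9
31 = 3×9 + 4
9 = 2×4 + 1
4 = 4×1 + 0
Back-substitute:
1 = 9 − 2·4
1 = −2·31 + 7·9
1 = 7·71 − 16·31
So 31·(-16) ≡ 1 (mod 71), i.e. 31⁻¹ ≡ 55.
Then x ≡ 55·27 ≡ 65 (mod 71); the smallest non-negative solution is x = 65.

65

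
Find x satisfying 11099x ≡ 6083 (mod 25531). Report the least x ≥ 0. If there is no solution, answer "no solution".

First find gcd(11099, 25531):
25531 = 2×11099 + 3333
11099 = 3×3333 + 1100
3333 = 3×1100 + 33
1100 = 33×33 + 11
33 = 3×11 + 0
gcd = 11 and 11 | 6083, so solutions exist. Divide through by 11: 1009x ≡ 553 (mod 2321).
Now find 1009⁻¹ mod 2321:
2321 = 2*1009 + 303
1009 = 3*303 + 100
303 = 3*100 + 3
100 = 33*3 + 1
3 = 3*1 + 0
Back-substitute:
1 = 100 − 33·3
1 = −33·303 + 100·100
1 = 100·1009 − 333·303
1 = −333·2321 + 766·1009
So 1009⁻¹ ≡ 766 (mod 2321).
Then x ≡ 766·553 ≡ 1176 (mod 2321); the smallest non-negative solution is x = 1176.

1176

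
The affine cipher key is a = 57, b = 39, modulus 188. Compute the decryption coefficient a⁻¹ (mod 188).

33

Extended Euclidean algorithm:
188 = 3*57 + 17
57 = 3*17 + 6
17 = 2*6 + 5
6 = 1*5 + 1
5 = 5*1 + 0
gcd = 1, so the inverse exists. Back-substitute:
1 = 6 − 5
1 = −17 + 3·6
1 = 3·57 − 10·17
1 = −10·188 + 33·57
So 57·33 ≡ 1 (mod 188).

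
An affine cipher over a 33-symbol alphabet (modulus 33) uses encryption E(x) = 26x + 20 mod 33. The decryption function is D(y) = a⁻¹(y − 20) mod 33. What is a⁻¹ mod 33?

14

Extended Euclidean algorithm:
33 = 1·26 + 7
26 = 3·7 + 5
7 = 1·5 + 2
5 = 2·2 + 1
2 = 2·1 + 0
gcd = 1, so the inverse exists. Back-substitute:
1 = 5 − 2·2
1 = −2·7 + 3·5
1 = 3·26 − 11·7
1 = −11·33 + 14·26
So 26·14 ≡ 1 (mod 33).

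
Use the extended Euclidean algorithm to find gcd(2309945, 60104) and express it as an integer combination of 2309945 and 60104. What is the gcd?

11

Euclidean algorithm:
2309945 = 38*60104 + 25993
60104 = 2*25993 + 8118
25993 = 3*8118 + 1639
8118 = 4*1639 + 1562
1639 = 1*1562 + 77
1562 = 20*77 + 22
77 = 3*22 + 11
22 = 2*11 + 0
gcd(2309945, 60104) = 11.
Express as a combination:
11 = 77 − 3·22
11 = −3·1562 + 61·77
11 = 61·1639 − 64·1562
11 = −64·8118 + 317·1639
11 = 317·25993 − 1015·8118
11 = −1015·60104 + 2347·25993
11 = 2347·2309945 − 90201·60104
So 11 = (2347)·2309945 + (-90201)·60104.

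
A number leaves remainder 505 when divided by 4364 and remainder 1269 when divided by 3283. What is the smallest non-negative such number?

1183149

Write x = 505 + 4364·k. Then 4364·k ≡ 1269 − 505 ≡ 764 (mod 3283).
Need 4364⁻¹ mod 3283. Extended Euclid on (3283, 1081):
3283 = 3×1081 + 40
1081 = 27×40 + 1
40 = 40×1 + 0
Back-substitute:
1 = 1081 − 27·40
1 = −27·3283 + 82·1081
4364⁻¹ ≡ 82 (mod 3283), so k ≡ 82·764 ≡ 271 (mod 3283).
x = 505 + 4364·271 = 1183149.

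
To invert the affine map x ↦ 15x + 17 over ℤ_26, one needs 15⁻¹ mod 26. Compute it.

7

Extended Euclidean algorithm:
26 = 1*15 + 11
15 = 1*11 + 4
11 = 2*4 + 3
4 = 1*3 + 1
3 = 3*1 + 0
The gcd is 1. Working backward:
1 = 4 − 3
1 = −11 + 3·4
1 = 3·15 − 4·11
1 = −4·26 + 7·15
So 15·7 ≡ 1 (mod 26).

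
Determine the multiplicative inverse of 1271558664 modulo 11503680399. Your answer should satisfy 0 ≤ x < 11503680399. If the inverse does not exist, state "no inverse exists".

Compute gcd(1271558664, 11503680399):
11503680399 = 9*1271558664 + 59652423
1271558664 = 21*59652423 + 18857781
59652423 = 3*18857781 + 3079080
18857781 = 6*3079080 + 383301
3079080 = 8*383301 + 12672
383301 = 30*12672 + 3141
12672 = 4*3141 + 108
3141 = 29*108 + 9
108 = 12*9 + 0
Since gcd = 9 > 1, 1271558664 is not a unit mod 11503680399.

no inverse exists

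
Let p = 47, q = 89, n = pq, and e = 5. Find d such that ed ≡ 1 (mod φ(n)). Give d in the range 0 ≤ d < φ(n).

φ(n) = (p−1)(q−1) = 46·88 = 4048.
Need d with 5·d ≡ 1 (mod 4048). Apply the extended Euclidean algorithm:
4048 = 809*5 + 3
5 = 1*3 + 2
3 = 1*2 + 1
2 = 2*1 + 0
Back-substitute:
1 = 3 − 2
1 = −5 + 2·3
1 = 2·4048 − 1619·5
So 5·(-1619) ≡ 1 (mod 4048), hence d ≡ -1619 ≡ 2429 (mod 4048).

2429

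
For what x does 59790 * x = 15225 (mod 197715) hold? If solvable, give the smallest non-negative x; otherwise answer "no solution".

First find gcd(59790, 197715):
197715 = 3×59790 + 18345
59790 = 3×18345 + 4755
18345 = 3×4755 + 4080
4755 = 1×4080 + 675
4080 = 6×675 + 30
675 = 22×30 + 15
30 = 2×15 + 0
gcd = 15 and 15 | 15225, so solutions exist. Divide through by 15: 3986x ≡ 1015 (mod 13181).
Now find 3986⁻¹ mod 13181:
13181 = 3·3986 + 1223
3986 = 3·1223 + 317
1223 = 3·317 + 272
317 = 1·272 + 45
272 = 6·45 + 2
45 = 22·2 + 1
2 = 2·1 + 0
Back-substitute:
1 = 45 − 22·2
1 = −22·272 + 133·45
1 = 133·317 − 155·272
1 = −155·1223 + 598·317
1 = 598·3986 − 1949·1223
1 = −1949·13181 + 6445·3986
So 3986⁻¹ ≡ 6445 (mod 13181).
Then x ≡ 6445·1015 ≡ 3899 (mod 13181); the smallest non-negative solution is x = 3899.

3899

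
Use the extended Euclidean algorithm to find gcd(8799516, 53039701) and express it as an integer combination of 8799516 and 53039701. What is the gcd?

11

Apply Euclid's algorithm to 53039701 and 8799516:
53039701 = 6*8799516 + 242605
8799516 = 36*242605 + 65736
242605 = 3*65736 + 45397
65736 = 1*45397 + 20339
45397 = 2*20339 + 4719
20339 = 4*4719 + 1463
4719 = 3*1463 + 330
1463 = 4*330 + 143
330 = 2*143 + 44
143 = 3*44 + 11
44 = 4*11 + 0
gcd(8799516, 53039701) = 11.
Back-substituting:
11 = 143 − 3·44
11 = −3·330 + 7·143
11 = 7·1463 − 31·330
11 = −31·4719 + 100·1463
11 = 100·20339 − 431·4719
11 = −431·45397 + 962·20339
11 = 962·65736 − 1393·45397
11 = −1393·242605 + 5141·65736
11 = 5141·8799516 − 186469·242605
11 = −186469·53039701 + 1123955·8799516
So 11 = (-186469)·53039701 + (1123955)·8799516.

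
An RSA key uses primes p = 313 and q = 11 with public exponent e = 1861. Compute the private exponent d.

1021

φ(n) = (p−1)(q−1) = 312·10 = 3120.
Need d with 1861·d ≡ 1 (mod 3120). Apply the extended Euclidean algorithm:
3120 = 1*1861 + 1259
1861 = 1*1259 + 602
1259 = 2*602 + 55
602 = 10*55 + 52
55 = 1*52 + 3
52 = 17*3 + 1
3 = 3*1 + 0
Back-substitute:
1 = 52 − 17·3
1 = −17·55 + 18·52
1 = 18·602 − 197·55
1 = −197·1259 + 412·602
1 = 412·1861 − 609·1259
1 = −609·3120 + 1021·1861
So 1861·1021 ≡ 1 (mod 3120), hence d = 1021.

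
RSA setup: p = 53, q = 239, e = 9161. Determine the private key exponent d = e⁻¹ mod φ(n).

6009

φ(n) = (p−1)(q−1) = 52·238 = 12376.
Need d with 9161·d ≡ 1 (mod 12376). Apply the extended Euclidean algorithm:
12376 = 1*9161 + 3215
9161 = 2*3215 + 2731
3215 = 1*2731 + 484
2731 = 5*484 + 311
484 = 1*311 + 173
311 = 1*173 + 138
173 = 1*138 + 35
138 = 3*35 + 33
35 = 1*33 + 2
33 = 16*2 + 1
2 = 2*1 + 0
Back-substitute:
1 = 33 − 16·2
1 = −16·35 + 17·33
1 = 17·138 − 67·35
1 = −67·173 + 84·138
1 = 84·311 − 151·173
1 = −151·484 + 235·311
1 = 235·2731 − 1326·484
1 = −1326·3215 + 1561·2731
1 = 1561·9161 − 4448·3215
1 = −4448·12376 + 6009·9161
So 9161·6009 ≡ 1 (mod 12376), hence d = 6009.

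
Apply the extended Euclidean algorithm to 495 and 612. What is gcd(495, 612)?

9

Euclidean algorithm:
612 = 1·495 + 117
495 = 4·117 + 27
117 = 4·27 + 9
27 = 3·9 + 0
gcd(495, 612) = 9.
Working backward:
9 = 117 − 4·27
9 = −4·495 + 17·117
9 = 17·612 − 21·495
So 9 = (17)·612 + (-21)·495.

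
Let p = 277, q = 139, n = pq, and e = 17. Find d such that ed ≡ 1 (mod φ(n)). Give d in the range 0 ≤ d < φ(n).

4481

φ(n) = (p−1)(q−1) = 276·138 = 38088.
Need d with 17·d ≡ 1 (mod 38088). Apply the extended Euclidean algorithm:
38088 = 2240×17 + 8
17 = 2×8 + 1
8 = 8×1 + 0
Back-substitute:
1 = 17 − 2·8
1 = −2·38088 + 4481·17
So 17·4481 ≡ 1 (mod 38088), hence d = 4481.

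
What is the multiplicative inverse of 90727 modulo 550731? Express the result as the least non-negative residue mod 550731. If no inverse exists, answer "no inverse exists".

180637

gcd(550731, 90727) by repeated division:
550731 = 6*90727 + 6369
90727 = 14*6369 + 1561
6369 = 4*1561 + 125
1561 = 12*125 + 61
125 = 2*61 + 3
61 = 20*3 + 1
3 = 3*1 + 0
Since gcd(90727, 550731) = 1, back-substitute to write 1 as a combination:
1 = 61 − 20·3
1 = −20·125 + 41·61
1 = 41·1561 − 512·125
1 = −512·6369 + 2089·1561
1 = 2089·90727 − 29758·6369
1 = −29758·550731 + 180637·90727
So 90727·180637 ≡ 1 (mod 550731).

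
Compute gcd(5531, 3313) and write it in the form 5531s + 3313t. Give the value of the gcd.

1

Repeated division:
5531 = 1·3313 + 2218
3313 = 1·2218 + 1095
2218 = 2·1095 + 28
1095 = 39·28 + 3
28 = 9·3 + 1
3 = 3·1 + 0
gcd(5531, 3313) = 1.
Back-substituting:
1 = 28 − 9·3
1 = −9·1095 + 352·28
1 = 352·2218 − 713·1095
1 = −713·3313 + 1065·2218
1 = 1065·5531 − 1778·3313
So 1 = (1065)·5531 + (-1778)·3313.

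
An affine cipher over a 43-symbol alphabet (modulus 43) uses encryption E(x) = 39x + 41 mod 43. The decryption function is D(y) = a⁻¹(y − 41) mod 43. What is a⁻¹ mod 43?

Extended Euclidean algorithm:
43 = 1×39 + 4
39 = 9×4 + 3
4 = 1×3 + 1
3 = 3×1 + 0
Since gcd(39, 43) = 1, back-substitute to write 1 as a combination:
1 = 4 − 3
1 = −39 + 10·4
1 = 10·43 − 11·39
Thus 39·(-11) ≡ 1 (mod 43); reducing, -11 mod 43 = 32.

32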